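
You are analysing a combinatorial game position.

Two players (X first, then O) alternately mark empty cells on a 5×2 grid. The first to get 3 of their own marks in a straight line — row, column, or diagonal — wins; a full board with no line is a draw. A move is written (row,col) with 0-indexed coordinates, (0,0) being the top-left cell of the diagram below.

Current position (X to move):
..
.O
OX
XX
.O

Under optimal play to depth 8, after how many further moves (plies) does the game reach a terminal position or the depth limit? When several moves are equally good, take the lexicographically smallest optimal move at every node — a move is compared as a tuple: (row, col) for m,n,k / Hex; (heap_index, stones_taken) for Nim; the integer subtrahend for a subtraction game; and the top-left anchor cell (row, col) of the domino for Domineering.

ply 1, X at ../.O/OX/XX/.O | (0,0)=+0→X./.O/OX/XX/.O*; (0,1)=+0→.X/.O/OX/XX/.O; (1,0)=+0→../XO/OX/XX/.O; (4,0)=+0→../.O/OX/XX/XO
ply 2, O at X./.O/OX/XX/.O | (0,1)=+0→XO/.O/OX/XX/.O*; (1,0)=+0→X./OO/OX/XX/.O; (4,0)=+0→X./.O/OX/XX/OO
ply 3, X at XO/.O/OX/XX/.O | (1,0)=+0→XO/XO/OX/XX/.O*; (4,0)=+0→XO/.O/OX/XX/XO
ply 4, O at XO/XO/OX/XX/.O | (4,0)=+0→XO/XO/OX/XX/OO*
ply 5: XO/XO/OX/XX/OO is terminal +0 (X); from ../.O/OX/XX/.O depth 8

PV length from [../.O/OX/XX/.O]: 4 plies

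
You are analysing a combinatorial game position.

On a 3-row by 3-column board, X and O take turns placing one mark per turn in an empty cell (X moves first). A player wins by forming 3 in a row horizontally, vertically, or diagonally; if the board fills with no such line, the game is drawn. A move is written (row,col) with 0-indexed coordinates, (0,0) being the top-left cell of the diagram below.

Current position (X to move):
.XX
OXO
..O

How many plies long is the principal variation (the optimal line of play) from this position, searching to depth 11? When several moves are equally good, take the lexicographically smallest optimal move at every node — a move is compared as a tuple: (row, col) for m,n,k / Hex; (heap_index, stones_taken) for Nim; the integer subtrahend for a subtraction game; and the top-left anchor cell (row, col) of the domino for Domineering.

PV length from [.XX/OXO/..O]: 1 ply

ply 1, X at .XX/OXO/..O | (0,0)=+1→XXX/OXO/..O*; (2,0)=+1→.XX/OXO/X.O; (2,1)=+1→.XX/OXO/.XO
ply 2: XXX/OXO/..O is terminal -1 (O); from .XX/OXO/..O depth 11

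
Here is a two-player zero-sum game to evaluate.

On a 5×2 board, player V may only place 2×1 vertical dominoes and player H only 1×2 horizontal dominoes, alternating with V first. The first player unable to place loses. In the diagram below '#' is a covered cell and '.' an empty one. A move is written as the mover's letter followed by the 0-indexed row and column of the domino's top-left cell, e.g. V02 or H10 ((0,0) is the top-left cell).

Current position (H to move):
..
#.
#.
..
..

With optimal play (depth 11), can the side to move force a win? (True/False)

ply 1, H at ../#./#./../.. | H00=-1→##/#./#./../..; H30=+1→../#./#./##/..*; H40=+1→../#./#./../##
ply 2, V at ../#./#./##/.. | V01=-1→.#/##/#./##/..*; V11=-1→../##/##/##/..
ply 3, H at .#/##/#./##/.. | H40=+1→.#/##/#./##/##*
ply 4: .#/##/#./##/## is terminal -1 (V); from ../#./#./../.. depth 11

H winning at [../#./#./../..]: True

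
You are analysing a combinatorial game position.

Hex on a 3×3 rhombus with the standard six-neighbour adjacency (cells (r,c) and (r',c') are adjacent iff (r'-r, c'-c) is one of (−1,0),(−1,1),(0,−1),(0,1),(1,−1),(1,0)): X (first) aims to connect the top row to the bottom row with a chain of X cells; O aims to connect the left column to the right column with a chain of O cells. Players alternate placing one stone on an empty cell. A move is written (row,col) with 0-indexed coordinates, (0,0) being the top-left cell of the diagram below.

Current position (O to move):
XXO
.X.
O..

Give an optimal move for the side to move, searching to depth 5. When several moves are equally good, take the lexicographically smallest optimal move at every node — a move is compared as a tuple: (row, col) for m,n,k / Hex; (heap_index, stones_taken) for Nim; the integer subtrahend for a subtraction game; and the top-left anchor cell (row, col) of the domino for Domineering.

O's best at [XXO/.X./O..]: (2,1)

ply 1, O at XXO/.X./O.. | (1,0)=-1→XXO/OX./O..; (1,2)=-1→XXO/.XO/O..; (2,1)=+1→XXO/.X./OO.*; (2,2)=-1→XXO/.X./O.O
ply 2, X at XXO/.X./OO. | (1,0)=-1→XXO/XX./OO.*; (1,2)=-1→XXO/.XX/OO.; (2,2)=-1→XXO/.X./OOX
ply 3, O at XXO/XX./OO. | (1,2)=+1→XXO/XXO/OO.*; (2,2)=+1→XXO/XX./OOO
ply 4: XXO/XXO/OO. is terminal -1 (X); from XXO/.X./O.. depth 5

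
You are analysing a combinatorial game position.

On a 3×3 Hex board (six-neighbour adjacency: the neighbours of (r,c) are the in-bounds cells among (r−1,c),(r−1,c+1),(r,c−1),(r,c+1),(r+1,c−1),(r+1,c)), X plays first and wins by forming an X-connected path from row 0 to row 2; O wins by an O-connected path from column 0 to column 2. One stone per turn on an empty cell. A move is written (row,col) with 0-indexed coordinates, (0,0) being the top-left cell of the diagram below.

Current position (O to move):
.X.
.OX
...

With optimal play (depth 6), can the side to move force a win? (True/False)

O winning at [.X./.OX/...]: True

ply 1, O at .X./.OX/... | (0,0)=-1→OX./.OX/...; (0,2)=+1→.XO/.OX/...*; (1,0)=-1→.X./OOX/...; (2,0)=-1→.X./.OX/O..; (2,1)=+1→.X./.OX/.O.; (2,2)=+1→.X./.OX/..O
ply 2, X at .XO/.OX/... | (0,0)=-1→XXO/.OX/...*; (1,0)=-1→.XO/XOX/...; (2,0)=-1→.XO/.OX/X..; (2,1)=-1→.XO/.OX/.X.; (2,2)=-1→.XO/.OX/..X
ply 3, O at XXO/.OX/... | (1,0)=+1→XXO/OOX/...*; (2,0)=+1→XXO/.OX/O..; (2,1)=+1→XXO/.OX/.O.; (2,2)=+1→XXO/.OX/..O
ply 4: XXO/OOX/... is terminal -1 (X); from .X./.OX/... depth 6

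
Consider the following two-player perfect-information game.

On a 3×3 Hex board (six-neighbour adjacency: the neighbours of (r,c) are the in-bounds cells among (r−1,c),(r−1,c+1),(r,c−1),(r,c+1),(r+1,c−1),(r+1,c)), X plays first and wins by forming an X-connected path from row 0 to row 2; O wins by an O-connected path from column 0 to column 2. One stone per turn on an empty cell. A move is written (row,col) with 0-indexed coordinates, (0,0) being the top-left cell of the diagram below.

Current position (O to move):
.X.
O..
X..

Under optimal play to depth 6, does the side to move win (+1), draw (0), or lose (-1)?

ply 1, O at .X./O../X.. | (0,0)=-1→OX./O../X..; (0,2)=-1→.XO/O../X..; (1,1)=+1→.X./OO./X..*; (1,2)=-1→.X./O.O/X..; (2,1)=-1→.X./O../XO.; (2,2)=-1→.X./O../X.O
ply 2, X at .X./OO./X.. | (0,0)=-1→XX./OO./X..*; (0,2)=-1→.XX/OO./X..; (1,2)=-1→.X./OOX/X..; (2,1)=-1→.X./OO./XX.; (2,2)=-1→.X./OO./X.X
ply 3, O at XX./OO./X.. | (0,2)=+1→XXO/OO./X..*; (1,2)=+1→XX./OOO/X..; (2,1)=+1→XX./OO./XO.; (2,2)=+1→XX./OO./X.O
ply 4: XXO/OO./X.. is terminal -1 (X); from .X./O../X.. depth 6

value(.X./O../X.., O) = +1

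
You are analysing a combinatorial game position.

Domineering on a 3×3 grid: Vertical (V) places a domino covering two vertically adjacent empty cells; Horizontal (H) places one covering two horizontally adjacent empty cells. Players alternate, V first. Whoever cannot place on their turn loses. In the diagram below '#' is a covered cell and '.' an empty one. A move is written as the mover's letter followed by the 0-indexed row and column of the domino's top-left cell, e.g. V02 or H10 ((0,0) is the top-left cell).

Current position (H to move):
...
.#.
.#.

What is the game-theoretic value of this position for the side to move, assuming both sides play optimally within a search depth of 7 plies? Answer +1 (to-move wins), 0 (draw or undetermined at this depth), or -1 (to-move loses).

[.../.#./.#.] H move#1: H00:-1/##./.#./.#.*, H01:-1/.##/.#./.#.
[##./.#./.#.] V move#2: V02:+1/###/.##/.#.*, V10:+1/##./##./##., V12:+1/##./.##/.##
[###/.##/.#.] end (terminal -1, H#3); searched .../.#./.#. to 7

value(.../.#./.#., H) = -1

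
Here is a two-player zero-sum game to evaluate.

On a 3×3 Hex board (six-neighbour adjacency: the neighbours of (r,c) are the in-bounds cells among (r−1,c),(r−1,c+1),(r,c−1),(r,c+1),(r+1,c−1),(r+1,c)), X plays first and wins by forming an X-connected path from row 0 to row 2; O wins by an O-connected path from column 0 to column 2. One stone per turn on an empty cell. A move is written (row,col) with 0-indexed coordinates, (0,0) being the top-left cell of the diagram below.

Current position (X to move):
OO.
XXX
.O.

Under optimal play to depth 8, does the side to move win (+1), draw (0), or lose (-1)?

[OO./XXX/.O.] X move#1: (0,2):+1/OOX/XXX/.O.*, (2,0):-1/OO./XXX/XO., (2,2):-1/OO./XXX/.OX
[OOX/XXX/.O.] O move#2: (2,0):-1/OOX/XXX/OO.*, (2,2):-1/OOX/XXX/.OO
[OOX/XXX/OO.] X move#3: (2,2):+1/OOX/XXX/OOX*
[OOX/XXX/OOX] end (terminal -1, O#4); searched OO./XXX/.O. to 8

value(OO./XXX/.O., X) = +1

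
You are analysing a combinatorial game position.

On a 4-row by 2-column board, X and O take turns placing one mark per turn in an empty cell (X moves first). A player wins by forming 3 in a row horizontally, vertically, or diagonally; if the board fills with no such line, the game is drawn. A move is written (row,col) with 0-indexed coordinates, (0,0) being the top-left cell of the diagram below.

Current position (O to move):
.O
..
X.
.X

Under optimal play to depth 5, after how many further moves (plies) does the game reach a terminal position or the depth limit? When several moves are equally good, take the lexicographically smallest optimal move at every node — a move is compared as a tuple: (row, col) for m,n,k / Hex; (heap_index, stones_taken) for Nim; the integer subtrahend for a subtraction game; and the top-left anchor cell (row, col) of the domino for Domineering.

p1 O@[.O/../X./.X]: (0,0)[OO/../X./.X]+0* (1,0)[.O/O./X./.X]+0 (1,1)[.O/.O/X./.X]+0 (2,1)[.O/../XO/.X]+0 (3,0)[.O/../X./OX]+0
p2 X@[OO/../X./.X]: (1,0)[OO/X./X./.X]+0* (1,1)[OO/.X/X./.X]+0 (2,1)[OO/../XX/.X]+0 (3,0)[OO/../X./XX]+0
p3 O@[OO/X./X./.X]: (1,1)[OO/XO/X./.X]-1 (2,1)[OO/X./XO/.X]-1 (3,0)[OO/X./X./OX]+0*
p4 X@[OO/X./X./OX]: (1,1)[OO/XX/X./OX]+0* (2,1)[OO/X./XX/OX]+0
p5 O@[OO/XX/X./OX]: (2,1)[OO/XX/XO/OX]+0*
p6 X@[OO/XX/XO/OX] terminal +0; root [.O/../X./.X] d5

PV length from [.O/../X./.X]: 5 plies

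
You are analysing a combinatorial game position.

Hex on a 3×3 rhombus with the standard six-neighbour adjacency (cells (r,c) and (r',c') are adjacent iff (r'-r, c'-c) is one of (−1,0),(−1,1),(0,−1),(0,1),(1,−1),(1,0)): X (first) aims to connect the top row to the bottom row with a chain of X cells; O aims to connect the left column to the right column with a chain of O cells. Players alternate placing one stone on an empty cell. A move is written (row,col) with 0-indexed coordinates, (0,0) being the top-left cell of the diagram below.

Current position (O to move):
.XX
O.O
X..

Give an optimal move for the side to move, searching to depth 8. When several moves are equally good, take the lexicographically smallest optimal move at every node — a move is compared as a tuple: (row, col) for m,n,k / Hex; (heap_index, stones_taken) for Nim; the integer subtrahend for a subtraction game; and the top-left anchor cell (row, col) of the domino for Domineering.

p1 O@[.XX/O.O/X..]: (0,0)[OXX/O.O/X..]-1 (1,1)[.XX/OOO/X..]+1* (2,1)[.XX/O.O/XO.]-1 (2,2)[.XX/O.O/X.O]-1
p2 X@[.XX/OOO/X..] terminal -1; root [.XX/O.O/X..] d8

O's best at [.XX/O.O/X..]: (1,1)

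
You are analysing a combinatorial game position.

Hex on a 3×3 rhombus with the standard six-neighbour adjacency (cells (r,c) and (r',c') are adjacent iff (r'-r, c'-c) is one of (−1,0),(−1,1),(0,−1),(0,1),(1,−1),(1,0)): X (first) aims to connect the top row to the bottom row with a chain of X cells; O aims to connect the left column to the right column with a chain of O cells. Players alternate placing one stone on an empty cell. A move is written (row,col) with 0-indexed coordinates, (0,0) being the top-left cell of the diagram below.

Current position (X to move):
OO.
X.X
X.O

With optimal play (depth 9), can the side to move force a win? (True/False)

X winning at [OO./X.X/X.O]: True

ply 1, X at OO./X.X/X.O | (0,2)=+1→OOX/X.X/X.O*; (1,1)=-1→OO./XXX/X.O; (2,1)=-1→OO./X.X/XXO
ply 2, O at OOX/X.X/X.O | (1,1)=-1→OOX/XOX/X.O*; (2,1)=-1→OOX/X.X/XOO
ply 3, X at OOX/XOX/X.O | (2,1)=+1→OOX/XOX/XXO*
ply 4: OOX/XOX/XXO is terminal -1 (O); from OO./X.X/X.O depth 9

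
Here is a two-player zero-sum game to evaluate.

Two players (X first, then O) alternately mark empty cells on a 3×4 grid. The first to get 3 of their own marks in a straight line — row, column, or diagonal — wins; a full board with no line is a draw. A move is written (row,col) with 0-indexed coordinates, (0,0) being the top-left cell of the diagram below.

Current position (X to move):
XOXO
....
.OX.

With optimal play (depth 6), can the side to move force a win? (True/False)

X winning at [XOXO/..../.OX.]: True

ply 1, X at XOXO/..../.OX. | (1,0)=-1→XOXO/X.../.OX.; (1,1)=+1→XOXO/.X../.OX.*; (1,2)=+1→XOXO/..X./.OX.; (1,3)=-1→XOXO/...X/.OX.; (2,0)=-1→XOXO/..../XOX.; (2,3)=-1→XOXO/..../.OXX
ply 2: XOXO/.X../.OX. is terminal -1 (O); from XOXO/..../.OX. depth 6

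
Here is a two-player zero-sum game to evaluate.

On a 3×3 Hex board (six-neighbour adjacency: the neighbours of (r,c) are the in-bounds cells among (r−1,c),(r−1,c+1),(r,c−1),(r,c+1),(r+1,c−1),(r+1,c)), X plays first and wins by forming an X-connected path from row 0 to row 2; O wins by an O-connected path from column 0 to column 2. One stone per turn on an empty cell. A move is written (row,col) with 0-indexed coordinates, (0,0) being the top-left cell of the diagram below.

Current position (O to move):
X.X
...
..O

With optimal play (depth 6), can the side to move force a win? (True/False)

[X.X/.../..O] O move#1: (0,1):-1/XOX/.../..O, (1,0):-1/X.X/O../..O, (1,1):+1/X.X/.O./..O*, (1,2):-1/X.X/..O/..O, (2,0):-1/X.X/.../O.O, (2,1):-1/X.X/.../.OO
[X.X/.O./..O] X move#2: (0,1):-1/XXX/.O./..O*, (1,0):-1/X.X/XO./..O, (1,2):-1/X.X/.OX/..O, (2,0):-1/X.X/.O./X.O, (2,1):-1/X.X/.O./.XO
[XXX/.O./..O] O move#3: (1,0):+1/XXX/OO./..O*, (1,2):+1/XXX/.OO/..O, (2,0):+1/XXX/.O./O.O, (2,1):+1/XXX/.O./.OO
[XXX/OO./..O] X move#4: (1,2):-1/XXX/OOX/..O*, (2,0):-1/XXX/OO./X.O, (2,1):-1/XXX/OO./.XO
[XXX/OOX/..O] O move#5: (2,0):-1/XXX/OOX/O.O, (2,1):+1/XXX/OOX/.OO*
[XXX/OOX/.OO] end (terminal -1, X#6); searched X.X/.../..O to 6

O winning at [X.X/.../..O]: True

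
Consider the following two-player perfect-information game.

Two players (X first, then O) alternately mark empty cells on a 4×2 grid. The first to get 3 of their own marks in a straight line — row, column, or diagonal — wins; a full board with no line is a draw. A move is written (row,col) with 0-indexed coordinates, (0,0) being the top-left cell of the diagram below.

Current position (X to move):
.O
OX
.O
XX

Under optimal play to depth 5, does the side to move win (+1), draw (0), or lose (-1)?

ply 1, X at .O/OX/.O/XX | (0,0)=+0→XO/OX/.O/XX*; (2,0)=+0→.O/OX/XO/XX
ply 2, O at XO/OX/.O/XX | (2,0)=+0→XO/OX/OO/XX*
ply 3: XO/OX/OO/XX is terminal +0 (X); from .O/OX/.O/XX depth 5

value(.O/OX/.O/XX, X) = 0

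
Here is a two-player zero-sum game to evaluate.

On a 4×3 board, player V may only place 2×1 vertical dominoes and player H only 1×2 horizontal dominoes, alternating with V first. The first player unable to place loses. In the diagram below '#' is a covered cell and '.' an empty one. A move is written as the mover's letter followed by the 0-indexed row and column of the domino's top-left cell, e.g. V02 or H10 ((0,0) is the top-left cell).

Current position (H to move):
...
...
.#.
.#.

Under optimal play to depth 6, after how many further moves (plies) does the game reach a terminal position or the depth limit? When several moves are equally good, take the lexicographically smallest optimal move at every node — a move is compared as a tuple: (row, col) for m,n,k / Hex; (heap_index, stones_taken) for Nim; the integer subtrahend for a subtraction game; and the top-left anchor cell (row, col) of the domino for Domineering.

ply 1, H at .../.../.#./.#. | H00=-1→##./.../.#./.#.*; H01=-1→.##/.../.#./.#.; H10=-1→.../##./.#./.#.; H11=-1→.../.##/.#./.#.
ply 2, V at ##./.../.#./.#. | V02=+1→###/..#/.#./.#.*; V10=+1→##./#../##./.#.; V12=+1→##./..#/.##/.#.; V20=+1→##./.../##./##.; V22=+1→##./.../.##/.##
ply 3, H at ###/..#/.#./.#. | H10=-1→###/###/.#./.#.*
ply 4, V at ###/###/.#./.#. | V20=+1→###/###/##./##.*; V22=+1→###/###/.##/.##
ply 5: ###/###/##./##. is terminal -1 (H); from .../.../.#./.#. depth 6

PV length from [.../.../.#./.#.]: 4 plies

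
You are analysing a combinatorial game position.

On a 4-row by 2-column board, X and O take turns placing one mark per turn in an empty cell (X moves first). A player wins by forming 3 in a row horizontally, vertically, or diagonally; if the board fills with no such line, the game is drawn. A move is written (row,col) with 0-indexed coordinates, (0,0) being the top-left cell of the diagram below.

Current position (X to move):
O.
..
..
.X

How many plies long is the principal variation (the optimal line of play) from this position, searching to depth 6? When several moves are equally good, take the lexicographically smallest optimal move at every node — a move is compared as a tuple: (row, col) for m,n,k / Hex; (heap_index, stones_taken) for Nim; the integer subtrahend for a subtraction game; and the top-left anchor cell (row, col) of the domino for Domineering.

PV length from [O./../../.X]: 6 plies

ply 1, X at O./../../.X | (0,1)=+0→OX/../../.X*; (1,0)=+0→O./X./../.X; (1,1)=+0→O./.X/../.X; (2,0)=+0→O./../X./.X; (2,1)=+0→O./../.X/.X; (3,0)=+0→O./../../XX
ply 2, O at OX/../../.X | (1,0)=+0→OX/O./../.X*; (1,1)=+0→OX/.O/../.X; (2,0)=+0→OX/../O./.X; (2,1)=+0→OX/../.O/.X; (3,0)=+0→OX/../../OX
ply 3, X at OX/O./../.X | (1,1)=-1→OX/OX/../.X; (2,0)=+0→OX/O./X./.X*; (2,1)=-1→OX/O./.X/.X; (3,0)=-1→OX/O./../XX
ply 4, O at OX/O./X./.X | (1,1)=+0→OX/OO/X./.X*; (2,1)=+0→OX/O./XO/.X; (3,0)=+0→OX/O./X./OX
ply 5, X at OX/OO/X./.X | (2,1)=+0→OX/OO/XX/.X*; (3,0)=+0→OX/OO/X./XX
ply 6, O at OX/OO/XX/.X | (3,0)=+0→OX/OO/XX/OX*
ply 7: OX/OO/XX/OX is terminal +0 (X); from O./../../.X depth 6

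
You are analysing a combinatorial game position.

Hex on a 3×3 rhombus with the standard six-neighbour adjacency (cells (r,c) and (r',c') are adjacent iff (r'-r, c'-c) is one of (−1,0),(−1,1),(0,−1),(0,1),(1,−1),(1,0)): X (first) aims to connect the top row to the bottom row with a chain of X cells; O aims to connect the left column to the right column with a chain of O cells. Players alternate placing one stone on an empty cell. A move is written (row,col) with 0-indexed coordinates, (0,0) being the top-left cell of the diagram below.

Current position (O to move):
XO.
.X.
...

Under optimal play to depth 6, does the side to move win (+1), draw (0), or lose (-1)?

value(XO./.X./..., O) = -1

p1 O@[XO./.X./...]: (0,2)[XOO/.X./...]-1* (1,0)[XO./OX./...]-1 (1,2)[XO./.XO/...]-1 (2,0)[XO./.X./O..]-1 (2,1)[XO./.X./.O.]-1 (2,2)[XO./.X./..O]-1
p2 X@[XOO/.X./...]: (1,0)[XOO/XX./...]+1* (1,2)[XOO/.XX/...]-1 (2,0)[XOO/.X./X..]-1 (2,1)[XOO/.X./.X.]-1 (2,2)[XOO/.X./..X]-1
p3 O@[XOO/XX./...]: (1,2)[XOO/XXO/...]-1* (2,0)[XOO/XX./O..]-1 (2,1)[XOO/XX./.O.]-1 (2,2)[XOO/XX./..O]-1
p4 X@[XOO/XXO/...]: (2,0)[XOO/XXO/X..]+1* (2,1)[XOO/XXO/.X.]+1 (2,2)[XOO/XXO/..X]+1
p5 O@[XOO/XXO/X..] terminal -1; root [XO./.X./...] d6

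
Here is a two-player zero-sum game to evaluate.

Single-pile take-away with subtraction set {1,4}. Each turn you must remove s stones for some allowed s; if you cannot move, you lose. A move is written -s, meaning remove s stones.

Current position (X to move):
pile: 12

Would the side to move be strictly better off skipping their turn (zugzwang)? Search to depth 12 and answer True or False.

[12] X move#1: -1:-1/11*, -4:-1/8
[11] O move#2: -1:+1/10*, -4:+1/7
[10] X move#3: -1:-1/9*, -4:-1/6
[9] O move#4: -1:-1/8, -4:+1/5*
[5] X move#5: -1:-1/4*, -4:-1/1
[4] O move#6: -1:-1/3, -4:+1/0*
[0] end (terminal -1, X#7); searched 12 to 12
pass branch (O moves first from the same position):
  | [12] O move#1: -1:-1/11*, -4:-1/8
  | [11] X move#2: -1:+1/10*, -4:+1/7
  | [10] O move#3: -1:-1/9*, -4:-1/6
  | [9] X move#4: -1:-1/8, -4:+1/5*
  | [5] O move#5: -1:-1/4*, -4:-1/1
  | [4] X move#6: -1:-1/3, -4:+1/0*
  | [0] end (terminal -1, O#7); searched 12 to 12
X moving scores -1; X passing scores +1

zugzwang(12, X) = True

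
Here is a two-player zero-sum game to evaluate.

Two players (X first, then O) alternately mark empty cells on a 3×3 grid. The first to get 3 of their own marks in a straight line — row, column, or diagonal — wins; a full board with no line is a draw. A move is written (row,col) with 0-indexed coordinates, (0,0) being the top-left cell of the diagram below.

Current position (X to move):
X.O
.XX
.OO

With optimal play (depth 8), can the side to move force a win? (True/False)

X winning at [X.O/.XX/.OO]: True

ply 1, X at X.O/.XX/.OO | (0,1)=-1→XXO/.XX/.OO; (1,0)=+1→X.O/XXX/.OO*; (2,0)=+0→X.O/.XX/XOO
ply 2: X.O/XXX/.OO is terminal -1 (O); from X.O/.XX/.OO depth 8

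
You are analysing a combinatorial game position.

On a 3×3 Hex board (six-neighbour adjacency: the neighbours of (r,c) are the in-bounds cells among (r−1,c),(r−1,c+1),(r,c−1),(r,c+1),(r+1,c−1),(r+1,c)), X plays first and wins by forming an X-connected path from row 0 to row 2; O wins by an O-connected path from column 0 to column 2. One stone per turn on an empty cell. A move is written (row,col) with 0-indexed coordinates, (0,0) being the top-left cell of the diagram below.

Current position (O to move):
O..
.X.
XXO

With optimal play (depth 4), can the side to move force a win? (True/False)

[O../.X./XXO] O move#1: (0,1):-1/OO./.X./XXO*, (0,2):-1/O.O/.X./XXO, (1,0):-1/O../OX./XXO, (1,2):-1/O../.XO/XXO
[OO./.X./XXO] X move#2: (0,2):+1/OOX/.X./XXO*, (1,0):-1/OO./XX./XXO, (1,2):-1/OO./.XX/XXO
[OOX/.X./XXO] end (terminal -1, O#3); searched O../.X./XXO to 4

O winning at [O../.X./XXO]: False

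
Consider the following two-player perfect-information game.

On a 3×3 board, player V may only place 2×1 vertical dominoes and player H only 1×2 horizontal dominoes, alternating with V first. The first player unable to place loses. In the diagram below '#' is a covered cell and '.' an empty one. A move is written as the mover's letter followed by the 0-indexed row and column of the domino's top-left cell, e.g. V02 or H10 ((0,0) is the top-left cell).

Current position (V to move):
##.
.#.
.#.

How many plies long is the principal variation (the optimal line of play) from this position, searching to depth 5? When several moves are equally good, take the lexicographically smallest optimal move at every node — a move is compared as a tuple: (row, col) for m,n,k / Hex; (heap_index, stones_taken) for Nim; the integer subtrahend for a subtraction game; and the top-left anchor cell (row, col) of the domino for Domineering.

PV length from [##./.#./.#.]: 1 ply

p1 V@[##./.#./.#.]: V02[###/.##/.#.]+1* V10[##./##./##.]+1 V12[##./.##/.##]+1
p2 H@[###/.##/.#.] terminal -1; root [##./.#./.#.] d5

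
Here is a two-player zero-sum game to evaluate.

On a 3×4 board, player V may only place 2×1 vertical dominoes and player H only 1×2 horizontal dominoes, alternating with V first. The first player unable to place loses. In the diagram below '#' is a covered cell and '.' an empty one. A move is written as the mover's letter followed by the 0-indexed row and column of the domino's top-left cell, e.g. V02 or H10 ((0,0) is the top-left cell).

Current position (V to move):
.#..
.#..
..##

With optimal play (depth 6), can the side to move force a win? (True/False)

V winning at [.#../.#../..##]: True

ply 1, V at .#../.#../..## | V00=-1→##../##../..##; V02=+1→.##./.##./..##*; V03=+1→.#.#/.#.#/..##; V10=-1→.#../##../#.##
ply 2, H at .##./.##./..## | H20=-1→.##./.##./####*
ply 3, V at .##./.##./#### | V00=+1→###./###./####*; V03=+1→.###/.###/####
ply 4: ###./###./#### is terminal -1 (H); from .#../.#../..## depth 6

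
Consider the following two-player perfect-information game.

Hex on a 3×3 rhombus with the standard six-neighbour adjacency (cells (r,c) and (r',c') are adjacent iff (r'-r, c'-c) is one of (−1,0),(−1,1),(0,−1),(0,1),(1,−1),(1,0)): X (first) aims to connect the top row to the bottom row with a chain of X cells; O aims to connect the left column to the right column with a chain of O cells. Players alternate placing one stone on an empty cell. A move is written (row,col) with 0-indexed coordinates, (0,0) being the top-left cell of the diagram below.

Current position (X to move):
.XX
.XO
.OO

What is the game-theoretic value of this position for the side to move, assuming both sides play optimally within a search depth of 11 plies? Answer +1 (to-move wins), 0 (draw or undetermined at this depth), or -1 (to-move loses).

value(.XX/.XO/.OO, X) = +1

[.XX/.XO/.OO] X move#1: (0,0):-1/XXX/.XO/.OO, (1,0):-1/.XX/XXO/.OO, (2,0):+1/.XX/.XO/XOO*
[.XX/.XO/XOO] end (terminal -1, O#2); searched .XX/.XO/.OO to 11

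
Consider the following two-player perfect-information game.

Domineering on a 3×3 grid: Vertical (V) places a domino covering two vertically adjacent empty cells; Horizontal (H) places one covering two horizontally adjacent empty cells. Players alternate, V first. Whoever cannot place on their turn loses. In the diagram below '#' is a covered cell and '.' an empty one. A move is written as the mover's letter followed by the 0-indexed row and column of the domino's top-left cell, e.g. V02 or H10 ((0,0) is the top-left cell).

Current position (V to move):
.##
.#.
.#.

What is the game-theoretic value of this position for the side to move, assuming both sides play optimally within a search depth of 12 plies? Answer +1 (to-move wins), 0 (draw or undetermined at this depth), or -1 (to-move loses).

p1 V@[.##/.#./.#.]: V00[###/##./.#.]+1* V10[.##/##./##.]+1 V12[.##/.##/.##]+1
p2 H@[###/##./.#.] terminal -1; root [.##/.#./.#.] d12

value(.##/.#./.#., V) = +1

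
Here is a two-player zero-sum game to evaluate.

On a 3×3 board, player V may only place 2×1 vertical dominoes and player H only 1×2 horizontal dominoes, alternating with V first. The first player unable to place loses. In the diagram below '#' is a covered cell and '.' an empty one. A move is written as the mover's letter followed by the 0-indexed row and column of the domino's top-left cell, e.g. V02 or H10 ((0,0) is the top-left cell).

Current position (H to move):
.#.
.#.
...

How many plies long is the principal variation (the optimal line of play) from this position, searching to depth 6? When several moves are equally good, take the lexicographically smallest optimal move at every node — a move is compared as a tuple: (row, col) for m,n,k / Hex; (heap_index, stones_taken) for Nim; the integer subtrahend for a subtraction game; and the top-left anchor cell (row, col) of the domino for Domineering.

PV length from [.#./.#./...]: 2 plies

[.#./.#./...] H move#1: H20:-1/.#./.#./##.*, H21:-1/.#./.#./.##
[.#./.#./##.] V move#2: V00:+1/##./##./##.*, V02:+1/.##/.##/##., V12:+1/.#./.##/###
[##./##./##.] end (terminal -1, H#3); searched .#./.#./... to 6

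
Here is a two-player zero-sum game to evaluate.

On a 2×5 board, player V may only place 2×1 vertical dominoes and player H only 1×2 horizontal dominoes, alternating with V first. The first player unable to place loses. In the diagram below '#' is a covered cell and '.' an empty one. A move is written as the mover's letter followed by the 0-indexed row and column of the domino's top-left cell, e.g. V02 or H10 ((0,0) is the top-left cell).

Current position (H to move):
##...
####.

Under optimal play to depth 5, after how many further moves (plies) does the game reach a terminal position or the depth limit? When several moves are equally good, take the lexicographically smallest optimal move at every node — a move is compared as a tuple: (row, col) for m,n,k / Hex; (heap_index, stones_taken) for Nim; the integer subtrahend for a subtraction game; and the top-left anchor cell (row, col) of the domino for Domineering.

[##.../####.] H move#1: H02:-1/####./####., H03:+1/##.##/####.*
[##.##/####.] end (terminal -1, V#2); searched ##.../####. to 5

PV length from [##.../####.]: 1 ply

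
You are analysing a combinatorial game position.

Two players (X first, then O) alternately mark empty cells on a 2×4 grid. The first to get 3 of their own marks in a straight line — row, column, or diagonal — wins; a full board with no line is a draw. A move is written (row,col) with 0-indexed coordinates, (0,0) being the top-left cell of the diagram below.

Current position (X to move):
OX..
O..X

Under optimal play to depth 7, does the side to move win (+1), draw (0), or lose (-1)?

value(OX../O..X, X) = 0

p1 X@[OX../O..X]: (0,2)[OXX./O..X]+0* (0,3)[OX.X/O..X]+0 (1,1)[OX../OX.X]+0 (1,2)[OX../O.XX]+0
p2 O@[OXX./O..X]: (0,3)[OXXO/O..X]+0* (1,1)[OXX./OO.X]-1 (1,2)[OXX./O.OX]-1
p3 X@[OXXO/O..X]: (1,1)[OXXO/OX.X]+0* (1,2)[OXXO/O.XX]+0
p4 O@[OXXO/OX.X]: (1,2)[OXXO/OXOX]+0*
p5 X@[OXXO/OXOX] terminal +0; root [OX../O..X] d7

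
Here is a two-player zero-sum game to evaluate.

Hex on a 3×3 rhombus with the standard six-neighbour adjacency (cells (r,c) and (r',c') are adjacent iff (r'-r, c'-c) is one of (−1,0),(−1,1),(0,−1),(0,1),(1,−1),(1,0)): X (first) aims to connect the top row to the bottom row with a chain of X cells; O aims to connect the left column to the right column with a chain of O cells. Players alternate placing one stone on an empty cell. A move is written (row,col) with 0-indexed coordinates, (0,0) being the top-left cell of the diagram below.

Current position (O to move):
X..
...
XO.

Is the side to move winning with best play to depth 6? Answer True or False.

ply 1, O at X../.../XO. | (0,1)=-1→XO./.../XO.*; (0,2)=-1→X.O/.../XO.; (1,0)=-1→X../O../XO.; (1,1)=-1→X../.O./XO.; (1,2)=-1→X../..O/XO.; (2,2)=-1→X../.../XOO
ply 2, X at XO./.../XO. | (0,2)=+1→XOX/.../XO.*; (1,0)=+1→XO./X../XO.; (1,1)=+1→XO./.X./XO.; (1,2)=+1→XO./..X/XO.; (2,2)=+1→XO./.../XOX
ply 3, O at XOX/.../XO. | (1,0)=-1→XOX/O../XO.*; (1,1)=-1→XOX/.O./XO.; (1,2)=-1→XOX/..O/XO.; (2,2)=-1→XOX/.../XOO
ply 4, X at XOX/O../XO. | (1,1)=+1→XOX/OX./XO.*; (1,2)=+1→XOX/O.X/XO.; (2,2)=+1→XOX/O../XOX
ply 5: XOX/OX./XO. is terminal -1 (O); from X../.../XO. depth 6

O winning at [X../.../XO.]: False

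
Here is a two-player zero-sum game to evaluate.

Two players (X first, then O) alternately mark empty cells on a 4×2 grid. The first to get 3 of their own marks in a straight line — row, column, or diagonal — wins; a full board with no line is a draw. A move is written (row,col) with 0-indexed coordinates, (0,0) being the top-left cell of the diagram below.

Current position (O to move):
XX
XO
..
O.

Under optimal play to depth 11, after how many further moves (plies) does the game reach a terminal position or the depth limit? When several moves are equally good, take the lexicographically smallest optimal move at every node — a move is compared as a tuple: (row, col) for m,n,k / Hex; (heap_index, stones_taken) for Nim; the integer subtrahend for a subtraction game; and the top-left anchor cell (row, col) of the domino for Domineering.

PV length from [XX/XO/../O.]: 3 plies

[XX/XO/../O.] O move#1: (2,0):+0/XX/XO/O./O.*, (2,1):-1/XX/XO/.O/O., (3,1):-1/XX/XO/../OO
[XX/XO/O./O.] X move#2: (2,1):+0/XX/XO/OX/O.*, (3,1):+0/XX/XO/O./OX
[XX/XO/OX/O.] O move#3: (3,1):+0/XX/XO/OX/OO*
[XX/XO/OX/OO] end (terminal +0, X#4); searched XX/XO/../O. to 11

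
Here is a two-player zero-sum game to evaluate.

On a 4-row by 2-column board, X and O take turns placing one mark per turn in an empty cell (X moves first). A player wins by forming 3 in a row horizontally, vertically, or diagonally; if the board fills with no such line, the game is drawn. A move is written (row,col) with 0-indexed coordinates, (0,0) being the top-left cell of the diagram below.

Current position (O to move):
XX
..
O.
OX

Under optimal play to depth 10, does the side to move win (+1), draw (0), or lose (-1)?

[XX/../O./OX] O move#1: (1,0):+1/XX/O./O./OX*, (1,1):+0/XX/.O/O./OX, (2,1):+0/XX/../OO/OX
[XX/O./O./OX] end (terminal -1, X#2); searched XX/../O./OX to 10

value(XX/../O./OX, O) = +1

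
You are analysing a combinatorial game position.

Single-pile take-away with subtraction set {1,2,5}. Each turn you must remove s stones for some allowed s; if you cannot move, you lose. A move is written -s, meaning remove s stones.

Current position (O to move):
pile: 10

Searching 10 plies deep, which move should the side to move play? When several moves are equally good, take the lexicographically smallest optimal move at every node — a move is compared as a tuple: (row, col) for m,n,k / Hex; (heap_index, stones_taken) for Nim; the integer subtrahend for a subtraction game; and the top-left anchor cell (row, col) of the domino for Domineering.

p1 O@[10]: -1[9]+1* -2[8]-1 -5[5]-1
p2 X@[9]: -1[8]-1* -2[7]-1 -5[4]-1
p3 O@[8]: -1[7]-1 -2[6]+1* -5[3]+1
p4 X@[6]: -1[5]-1* -2[4]-1 -5[1]-1
p5 O@[5]: -1[4]-1 -2[3]+1* -5[0]+1
p6 X@[3]: -1[2]-1* -2[1]-1
p7 O@[2]: -1[1]-1 -2[0]+1*
p8 X@[0] terminal -1; root [10] d10

O's best at [10]: -1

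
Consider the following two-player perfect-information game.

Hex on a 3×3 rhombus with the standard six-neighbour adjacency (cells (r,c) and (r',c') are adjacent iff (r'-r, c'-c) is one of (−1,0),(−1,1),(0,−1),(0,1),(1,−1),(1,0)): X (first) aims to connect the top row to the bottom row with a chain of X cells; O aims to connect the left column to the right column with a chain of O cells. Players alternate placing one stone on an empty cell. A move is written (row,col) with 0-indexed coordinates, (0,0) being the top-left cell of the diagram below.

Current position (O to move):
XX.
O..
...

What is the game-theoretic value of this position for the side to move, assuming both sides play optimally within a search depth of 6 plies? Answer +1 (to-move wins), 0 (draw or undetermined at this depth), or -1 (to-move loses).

value(XX./O../..., O) = +1

p1 O@[XX./O../...]: (0,2)[XXO/O../...]-1 (1,1)[XX./OO./...]+1* (1,2)[XX./O.O/...]-1 (2,0)[XX./O../O..]-1 (2,1)[XX./O../.O.]+1 (2,2)[XX./O../..O]-1
p2 X@[XX./OO./...]: (0,2)[XXX/OO./...]-1* (1,2)[XX./OOX/...]-1 (2,0)[XX./OO./X..]-1 (2,1)[XX./OO./.X.]-1 (2,2)[XX./OO./..X]-1
p3 O@[XXX/OO./...]: (1,2)[XXX/OOO/...]+1* (2,0)[XXX/OO./O..]-1 (2,1)[XXX/OO./.O.]+1 (2,2)[XXX/OO./..O]+1
p4 X@[XXX/OOO/...] terminal -1; root [XX./O../...] d6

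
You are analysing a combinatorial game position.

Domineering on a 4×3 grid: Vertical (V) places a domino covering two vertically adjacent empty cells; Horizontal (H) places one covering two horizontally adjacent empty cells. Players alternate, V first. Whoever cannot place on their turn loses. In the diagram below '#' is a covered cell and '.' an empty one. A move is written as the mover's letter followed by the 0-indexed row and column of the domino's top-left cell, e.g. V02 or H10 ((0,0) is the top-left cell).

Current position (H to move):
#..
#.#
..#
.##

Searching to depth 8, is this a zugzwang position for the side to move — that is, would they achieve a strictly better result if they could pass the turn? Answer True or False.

zugzwang(#../#.#/..#/.##, H) = False

p1 H@[#../#.#/..#/.##]: H01[###/#.#/..#/.##]-1* H20[#../#.#/###/.##]-1
p2 V@[###/#.#/..#/.##]: V11[###/###/.##/.##]+1* V20[###/#.#/#.#/###]+1
p3 H@[###/###/.##/.##] terminal -1; root [#../#.#/..#/.##] d8
pass branch (V moves first from the same position):
  | p1 V@[#../#.#/..#/.##]: V01[##./###/..#/.##]-1 V11[#../###/.##/.##]+1* V20[#../#.#/#.#/###]+1
  | p2 H@[#../###/.##/.##]: H01[###/###/.##/.##]-1*
  | p3 V@[###/###/.##/.##]: V20[###/###/###/###]+1*
  | p4 H@[###/###/###/###] terminal -1; root [#../#.#/..#/.##] d8
H moving scores -1; H passing scores -1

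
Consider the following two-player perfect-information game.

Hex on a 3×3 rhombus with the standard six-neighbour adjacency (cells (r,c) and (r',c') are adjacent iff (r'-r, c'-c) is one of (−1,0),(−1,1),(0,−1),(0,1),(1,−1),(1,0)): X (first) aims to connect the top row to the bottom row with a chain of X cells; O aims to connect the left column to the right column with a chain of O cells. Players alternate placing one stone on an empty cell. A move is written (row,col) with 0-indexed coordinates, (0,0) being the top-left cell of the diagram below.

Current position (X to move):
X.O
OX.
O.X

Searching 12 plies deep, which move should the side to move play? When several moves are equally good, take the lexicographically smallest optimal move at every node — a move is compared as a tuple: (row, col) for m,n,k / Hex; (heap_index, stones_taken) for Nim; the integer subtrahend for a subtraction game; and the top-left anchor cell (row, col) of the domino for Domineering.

ply 1, X at X.O/OX./O.X | (0,1)=+1→XXO/OX./O.X*; (1,2)=-1→X.O/OXX/O.X; (2,1)=-1→X.O/OX./OXX
ply 2, O at XXO/OX./O.X | (1,2)=-1→XXO/OXO/O.X*; (2,1)=-1→XXO/OX./OOX
ply 3, X at XXO/OXO/O.X | (2,1)=+1→XXO/OXO/OXX*
ply 4: XXO/OXO/OXX is terminal -1 (O); from X.O/OX./O.X depth 12

X's best at [X.O/OX./O.X]: (0,1)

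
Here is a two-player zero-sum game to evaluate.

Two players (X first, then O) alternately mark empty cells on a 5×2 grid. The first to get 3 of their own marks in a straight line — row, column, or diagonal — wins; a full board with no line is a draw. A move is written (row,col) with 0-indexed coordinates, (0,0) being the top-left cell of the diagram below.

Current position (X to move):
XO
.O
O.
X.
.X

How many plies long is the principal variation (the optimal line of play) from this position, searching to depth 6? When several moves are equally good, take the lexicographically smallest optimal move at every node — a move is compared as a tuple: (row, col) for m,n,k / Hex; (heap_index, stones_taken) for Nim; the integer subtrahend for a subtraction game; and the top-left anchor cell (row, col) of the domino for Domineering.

p1 X@[XO/.O/O./X./.X]: (1,0)[XO/XO/O./X./.X]-1 (2,1)[XO/.O/OX/X./.X]+0* (3,1)[XO/.O/O./XX/.X]-1 (4,0)[XO/.O/O./X./XX]-1
p2 O@[XO/.O/OX/X./.X]: (1,0)[XO/OO/OX/X./.X]-1 (3,1)[XO/.O/OX/XO/.X]+0* (4,0)[XO/.O/OX/X./OX]-1
p3 X@[XO/.O/OX/XO/.X]: (1,0)[XO/XO/OX/XO/.X]+0* (4,0)[XO/.O/OX/XO/XX]+0
p4 O@[XO/XO/OX/XO/.X]: (4,0)[XO/XO/OX/XO/OX]+0*
p5 X@[XO/XO/OX/XO/OX] terminal +0; root [XO/.O/O./X./.X] d6

PV length from [XO/.O/O./X./.X]: 4 plies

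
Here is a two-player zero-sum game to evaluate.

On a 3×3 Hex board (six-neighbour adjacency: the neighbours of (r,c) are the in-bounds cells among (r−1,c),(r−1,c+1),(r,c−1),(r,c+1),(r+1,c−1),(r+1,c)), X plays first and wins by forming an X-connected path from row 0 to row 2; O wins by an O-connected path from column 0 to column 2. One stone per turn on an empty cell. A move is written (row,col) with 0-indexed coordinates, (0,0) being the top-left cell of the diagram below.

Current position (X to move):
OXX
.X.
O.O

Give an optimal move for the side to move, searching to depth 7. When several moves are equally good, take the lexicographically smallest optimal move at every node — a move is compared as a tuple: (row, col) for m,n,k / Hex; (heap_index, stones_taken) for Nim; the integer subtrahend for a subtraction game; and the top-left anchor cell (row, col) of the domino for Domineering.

p1 X@[OXX/.X./O.O]: (1,0)[OXX/XX./O.O]-1 (1,2)[OXX/.XX/O.O]-1 (2,1)[OXX/.X./OXO]+1*
p2 O@[OXX/.X./OXO] terminal -1; root [OXX/.X./O.O] d7

X's best at [OXX/.X./O.O]: (2,1)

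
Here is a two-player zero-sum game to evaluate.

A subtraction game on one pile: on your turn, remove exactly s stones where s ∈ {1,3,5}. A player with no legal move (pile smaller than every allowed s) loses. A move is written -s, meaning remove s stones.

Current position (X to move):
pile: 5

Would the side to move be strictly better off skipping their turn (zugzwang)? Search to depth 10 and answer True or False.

ply 1, X at 5 | -1=+1→4*; -3=+1→2; -5=+1→0
ply 2, O at 4 | -1=-1→3*; -3=-1→1
ply 3, X at 3 | -1=+1→2*; -3=+1→0
ply 4, O at 2 | -1=-1→1*
ply 5, X at 1 | -1=+1→0*
ply 6: 0 is terminal -1 (O); from 5 depth 10
pass branch (O moves first from the same position):
  | ply 1, O at 5 | -1=+1→4*; -3=+1→2; -5=+1→0
  | ply 2, X at 4 | -1=-1→3*; -3=-1→1
  | ply 3, O at 3 | -1=+1→2*; -3=+1→0
  | ply 4, X at 2 | -1=-1→1*
  | ply 5, O at 1 | -1=+1→0*
  | ply 6: 0 is terminal -1 (X); from 5 depth 10
X moving scores +1; X passing scores -1

zugzwang(5, X) = False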